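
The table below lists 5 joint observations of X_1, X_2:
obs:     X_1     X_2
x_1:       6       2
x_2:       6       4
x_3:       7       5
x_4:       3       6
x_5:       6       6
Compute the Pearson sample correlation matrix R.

Step 1 — column means:
  mean(X_1) = (6 + 6 + 7 + 3 + 6) / 5 = 28/5 = 5.6
  mean(X_2) = (2 + 4 + 5 + 6 + 6) / 5 = 23/5 = 4.6

Step 2 — sample variances and covariances s[i,j] = (1/(n-1)) · Σ_k (x_{k,i} - mean_i) · (x_{k,j} - mean_j), with n-1 = 4:
  s[X_1,X_1] = ((0.4)·(0.4) + (0.4)·(0.4) + (1.4)·(1.4) + (-2.6)·(-2.6) + (0.4)·(0.4)) / 4 = 9.2/4 = 2.3
  s[X_1,X_2] = ((0.4)·(-2.6) + (0.4)·(-0.6) + (1.4)·(0.4) + (-2.6)·(1.4) + (0.4)·(1.4)) / 4 = -3.8/4 = -0.95
  s[X_2,X_2] = ((-2.6)·(-2.6) + (-0.6)·(-0.6) + (0.4)·(0.4) + (1.4)·(1.4) + (1.4)·(1.4)) / 4 = 11.2/4 = 2.8
  Sample standard deviations s_i = √(s[i,i]):
  s(X_1) = √(2.3) = 1.5166
  s(X_2) = √(2.8) = 1.6733

Step 3 — r_{ij} = s_{ij} / (s_i · s_j):
  r[X_1,X_1] = 1 (diagonal).
  r[X_1,X_2] = -0.95 / (1.5166 · 1.6733) = -0.95 / 2.5377 = -0.3744
  r[X_2,X_2] = 1 (diagonal).

R is symmetric with unit diagonal. Assembling:

R = [[1, -0.3744],
 [-0.3744, 1]]


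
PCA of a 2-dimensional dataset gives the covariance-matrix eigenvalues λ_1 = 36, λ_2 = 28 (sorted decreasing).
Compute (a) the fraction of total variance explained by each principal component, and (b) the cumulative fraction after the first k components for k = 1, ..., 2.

Step 1 — total variance = trace(Sigma) = Σ λ_i = 36 + 28 = 64.

Step 2 — fraction explained by component i = λ_i / Σ λ:
  PC1: 36/64 = 0.5625
  PC2: 28/64 = 0.4375

Step 3 — cumulative fraction after k components = (λ_1 + ... + λ_k) / Σ λ:
  k = 1: 36/64 = 0.5625
  k = 2: (36 + 28)/64 = 64/64 = 1

Summary (fraction, with percent):

explained: PC1 0.5625 (56.25%), PC2 0.4375 (43.75%);  cumulative: 0.5625, 1


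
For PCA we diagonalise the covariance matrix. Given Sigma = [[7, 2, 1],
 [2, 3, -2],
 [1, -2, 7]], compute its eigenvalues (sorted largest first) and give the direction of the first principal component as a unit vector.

Step 1 — characteristic polynomial p(λ) = det(λI - Sigma) = λ³ - tr·λ² + c_1·λ - det, where tr = trace, c_1 = sum of the principal 2×2 minors, det = det(Sigma):
  tr = 7 + 3 + 7 = 17,
  c_1 = (7·3 - (2)²) + (7·7 - (1)²) + (3·7 - (-2)²) = 17 + 48 + 17 = 82,
  det = 7·(3·7 - (-2)²) - (2)·((2)·7 - (-2)·(1)) + (1)·((2)·(-2) - 3·(1)) = 7·(17) - (2)·(16) + (1)·(-7) = 80.
  So p(λ) = λ³ - 17λ² + 82λ - 80.
Step 2 — look for an integer root (rational root theorem: any rational root is an integer divisor of 80). Testing λ = 8:
  p(8) = 512 - 1088 + 656 - 80 = 0  ✓
  Dividing out (λ - 8): p(λ) = (λ - 8)(λ² - 9λ + 10).
Step 3 — remaining eigenvalues from the quadratic λ² - 9λ + 10 = 0:
  Δ = 9² - 4·10 = 81 - 40 = 41,  λ = (9 ± √41)/2 = (9 ± 6.4031)/2 ≈ 7.7016 or 1.2984.
  Sorted: λ_1 = 8,  λ_2 = 7.7016,  λ_3 = 1.2984  (check: sum = 17 = tr ✓).

Step 4 — unit eigenvector for λ_1 = 8: v spans the null space of (Sigma - λ_1 I), whose rows are
  r_1 = (-1, 2, 1),  r_2 = (2, -5, -2),  r_3 = (1, -2, -1).
  v is orthogonal to every row, so take v ∝ r_1 × r_2 = ((2)·(-2) - (1)·(-5), (1)·(2) - (-1)·(-2), (-1)·(-5) - (2)·(2)) = (1, 0, 1).
  Let u = (1, 0, 1).
  ||u|| = √((1)² + (0)² + (1)²) = √(2) ≈ 1.4142,  v_1 = u/||u|| ≈ (0.7071, 0, 0.7071) (||v_1|| = 1).

λ_1 = 8,  λ_2 = 7.7016,  λ_3 = 1.2984;  v_1 ≈ (0.7071, 0, 0.7071)


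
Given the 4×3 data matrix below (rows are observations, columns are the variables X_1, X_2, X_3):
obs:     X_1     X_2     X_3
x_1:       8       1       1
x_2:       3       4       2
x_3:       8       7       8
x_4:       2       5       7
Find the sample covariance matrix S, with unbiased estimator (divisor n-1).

Step 1 — column means:
  mean(X_1) = (8 + 3 + 8 + 2) / 4 = 21/4 = 5.25
  mean(X_2) = (1 + 4 + 7 + 5) / 4 = 17/4 = 4.25
  mean(X_3) = (1 + 2 + 8 + 7) / 4 = 18/4 = 4.5

Step 2 — sample covariance S[i,j] = (1/(n-1)) · Σ_k (x_{k,i} - mean_i) · (x_{k,j} - mean_j), with n-1 = 3.
  S[X_1,X_1] = ((2.75)·(2.75) + (-2.25)·(-2.25) + (2.75)·(2.75) + (-3.25)·(-3.25)) / 3 = 30.75/3 = 10.25
  S[X_1,X_2] = ((2.75)·(-3.25) + (-2.25)·(-0.25) + (2.75)·(2.75) + (-3.25)·(0.75)) / 3 = -3.25/3 = -1.0833
  S[X_1,X_3] = ((2.75)·(-3.5) + (-2.25)·(-2.5) + (2.75)·(3.5) + (-3.25)·(2.5)) / 3 = -2.5/3 = -0.8333
  S[X_2,X_2] = ((-3.25)·(-3.25) + (-0.25)·(-0.25) + (2.75)·(2.75) + (0.75)·(0.75)) / 3 = 18.75/3 = 6.25
  S[X_2,X_3] = ((-3.25)·(-3.5) + (-0.25)·(-2.5) + (2.75)·(3.5) + (0.75)·(2.5)) / 3 = 23.5/3 = 7.8333
  S[X_3,X_3] = ((-3.5)·(-3.5) + (-2.5)·(-2.5) + (3.5)·(3.5) + (2.5)·(2.5)) / 3 = 37/3 = 12.3333

S is symmetric (S[j,i] = S[i,j]). Assembling:

S = [[10.25, -1.0833, -0.8333],
 [-1.0833, 6.25, 7.8333],
 [-0.8333, 7.8333, 12.3333]]


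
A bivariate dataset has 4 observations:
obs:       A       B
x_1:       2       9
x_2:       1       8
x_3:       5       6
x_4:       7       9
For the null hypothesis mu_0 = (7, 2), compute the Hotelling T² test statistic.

Step 1 — sample mean vector:
  mean(A) = (2 + 1 + 5 + 7) / 4 = 15/4 = 3.75
  mean(B) = (9 + 8 + 6 + 9) / 4 = 32/4 = 8
  x̄ = (3.75, 8),  deviation x̄ - mu_0 = (3.75, 8) - (7, 2) = (-3.25, 6).

Step 2 — sample covariance matrix, S[i,j] = (1/(n-1)) · Σ_k (x_{k,i} - mean_i) · (x_{k,j} - mean_j), divisor n-1 = 3:
  S[A,A] = ((-1.75)·(-1.75) + (-2.75)·(-2.75) + (1.25)·(1.25) + (3.25)·(3.25)) / 3 = 22.75/3 = 7.5833
  S[A,B] = ((-1.75)·(1) + (-2.75)·(0) + (1.25)·(-2) + (3.25)·(1)) / 3 = -1/3 = -0.3333
  S[B,B] = ((1)·(1) + (0)·(0) + (-2)·(-2) + (1)·(1)) / 3 = 6/3 = 2
  S = [[7.5833, -0.3333],
 [-0.3333, 2]].

Step 3 — invert S. det(S) = 7.5833·2 - (-0.3333)² = 15.0556.
  S^{-1} = (1/det) · [[d, -b], [-b, a]] = [[0.1328, 0.0221],
 [0.0221, 0.5037]].

Step 4 — quadratic form (x̄ - mu_0)^T · S^{-1} · (x̄ - mu_0):
  S^{-1} · (x̄ - mu_0) = (-0.2989, 2.9502),
  (x̄ - mu_0)^T · [...] = (-3.25)·(-0.2989) + (6)·(2.9502) = 18.6725.

Step 5 — scale by n: T² = 4 · 18.6725 = 74.69.

T² ≈ 74.69


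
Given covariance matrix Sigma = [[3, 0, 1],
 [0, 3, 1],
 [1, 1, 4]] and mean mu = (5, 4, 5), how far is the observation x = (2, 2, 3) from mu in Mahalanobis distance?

Step 1 — centre the observation: (x - mu) = (-3, -2, -2).

Step 2 — invert Sigma (cofactor / det for 3×3, or solve directly):
  Sigma^{-1} = [[0.3667, 0.0333, -0.1],
 [0.0333, 0.3667, -0.1],
 [-0.1, -0.1, 0.3]].

Step 3 — form the quadratic (x - mu)^T · Sigma^{-1} · (x - mu):
  Sigma^{-1} · (x - mu) = (-0.9667, -0.6333, -0.1).
  (x - mu)^T · [Sigma^{-1} · (x - mu)] = (-3)·(-0.9667) + (-2)·(-0.6333) + (-2)·(-0.1) = 4.3667.

Step 4 — take square root: d = √(4.3667) ≈ 2.0897.

d(x, mu) = √(4.3667) ≈ 2.0897


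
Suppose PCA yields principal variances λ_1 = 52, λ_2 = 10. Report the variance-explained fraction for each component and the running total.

Step 1 — total variance = trace(Sigma) = Σ λ_i = 52 + 10 = 62.

Step 2 — fraction explained by component i = λ_i / Σ λ:
  PC1: 52/62 = 0.8387
  PC2: 10/62 = 0.1613

Step 3 — cumulative fraction after k components = (λ_1 + ... + λ_k) / Σ λ:
  k = 1: 52/62 = 0.8387
  k = 2: (52 + 10)/62 = 62/62 = 1

Summary (fraction, with percent):

explained: PC1 0.8387 (83.87%), PC2 0.1613 (16.13%);  cumulative: 0.8387, 1


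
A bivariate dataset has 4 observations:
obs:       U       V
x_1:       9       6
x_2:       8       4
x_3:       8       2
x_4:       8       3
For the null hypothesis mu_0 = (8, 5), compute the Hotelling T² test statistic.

Step 1 — sample mean vector:
  mean(U) = (9 + 8 + 8 + 8) / 4 = 33/4 = 8.25
  mean(V) = (6 + 4 + 2 + 3) / 4 = 15/4 = 3.75
  x̄ = (8.25, 3.75),  deviation x̄ - mu_0 = (8.25, 3.75) - (8, 5) = (0.25, -1.25).

Step 2 — sample covariance matrix, S[i,j] = (1/(n-1)) · Σ_k (x_{k,i} - mean_i) · (x_{k,j} - mean_j), divisor n-1 = 3:
  S[U,U] = ((0.75)·(0.75) + (-0.25)·(-0.25) + (-0.25)·(-0.25) + (-0.25)·(-0.25)) / 3 = 0.75/3 = 0.25
  S[U,V] = ((0.75)·(2.25) + (-0.25)·(0.25) + (-0.25)·(-1.75) + (-0.25)·(-0.75)) / 3 = 2.25/3 = 0.75
  S[V,V] = ((2.25)·(2.25) + (0.25)·(0.25) + (-1.75)·(-1.75) + (-0.75)·(-0.75)) / 3 = 8.75/3 = 2.9167
  S = [[0.25, 0.75],
 [0.75, 2.9167]].

Step 3 — invert S. det(S) = 0.25·2.9167 - (0.75)² = 0.1667.
  S^{-1} = (1/det) · [[d, -b], [-b, a]] = [[17.5, -4.5],
 [-4.5, 1.5]].

Step 4 — quadratic form (x̄ - mu_0)^T · S^{-1} · (x̄ - mu_0):
  S^{-1} · (x̄ - mu_0) = (10, -3),
  (x̄ - mu_0)^T · [...] = (0.25)·(10) + (-1.25)·(-3) = 6.25.

Step 5 — scale by n: T² = 4 · 6.25 = 25.

T² ≈ 25


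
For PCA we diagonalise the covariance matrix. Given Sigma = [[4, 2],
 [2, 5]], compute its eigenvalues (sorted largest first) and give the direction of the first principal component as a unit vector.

Step 1 — characteristic polynomial of 2×2 Sigma:
  det(Sigma - λI) = λ² - trace · λ + det = 0.
  trace = 4 + 5 = 9, det = 4·5 - (2)² = 16.
Step 2 — discriminant:
  Δ = trace² - 4·det = 81 - 64 = 17.
Step 3 — eigenvalues:
  λ = (trace ± √Δ)/2 = (9 ± 4.1231)/2,
  λ_1 = 6.5616,  λ_2 = 2.4384.

Step 4 — unit eigenvector for λ_1: solve (Sigma - λ_1 I)v = 0. First row:
  (4 - 6.5616)·v_x + (2)·v_y = 0, i.e. (-2.5616)·v_x + (2)·v_y = 0,
  so v ∝ (b, λ_1 - a) = (2, 2.5616) = u.
  ||u|| = √((2)² + (2.5616)²) = √(10.5616) ≈ 3.2499,
  v_1 = u/||u|| ≈ (0.6154, 0.7882) (||v_1|| = 1).

λ_1 = 6.5616,  λ_2 = 2.4384;  v_1 ≈ (0.6154, 0.7882)


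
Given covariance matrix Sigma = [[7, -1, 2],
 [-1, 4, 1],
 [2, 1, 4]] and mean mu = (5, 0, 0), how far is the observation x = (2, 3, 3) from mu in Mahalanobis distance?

Step 1 — centre the observation: (x - mu) = (-3, 3, 3).

Step 2 — invert Sigma (cofactor / det for 3×3, or solve directly):
  Sigma^{-1} = [[0.1852, 0.0741, -0.1111],
 [0.0741, 0.2963, -0.1111],
 [-0.1111, -0.1111, 0.3333]].

Step 3 — form the quadratic (x - mu)^T · Sigma^{-1} · (x - mu):
  Sigma^{-1} · (x - mu) = (-0.6667, 0.3333, 1).
  (x - mu)^T · [Sigma^{-1} · (x - mu)] = (-3)·(-0.6667) + (3)·(0.3333) + (3)·(1) = 6.

Step 4 — take square root: d = √(6) ≈ 2.4495.

d(x, mu) = √(6) ≈ 2.4495


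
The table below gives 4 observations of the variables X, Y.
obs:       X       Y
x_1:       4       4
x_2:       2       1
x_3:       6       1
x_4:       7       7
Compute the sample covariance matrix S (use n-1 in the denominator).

Step 1 — column means:
  mean(X) = (4 + 2 + 6 + 7) / 4 = 19/4 = 4.75
  mean(Y) = (4 + 1 + 1 + 7) / 4 = 13/4 = 3.25

Step 2 — sample covariance S[i,j] = (1/(n-1)) · Σ_k (x_{k,i} - mean_i) · (x_{k,j} - mean_j), with n-1 = 3.
  S[X,X] = ((-0.75)·(-0.75) + (-2.75)·(-2.75) + (1.25)·(1.25) + (2.25)·(2.25)) / 3 = 14.75/3 = 4.9167
  S[X,Y] = ((-0.75)·(0.75) + (-2.75)·(-2.25) + (1.25)·(-2.25) + (2.25)·(3.75)) / 3 = 11.25/3 = 3.75
  S[Y,Y] = ((0.75)·(0.75) + (-2.25)·(-2.25) + (-2.25)·(-2.25) + (3.75)·(3.75)) / 3 = 24.75/3 = 8.25

S is symmetric (S[j,i] = S[i,j]). Assembling:

S = [[4.9167, 3.75],
 [3.75, 8.25]]


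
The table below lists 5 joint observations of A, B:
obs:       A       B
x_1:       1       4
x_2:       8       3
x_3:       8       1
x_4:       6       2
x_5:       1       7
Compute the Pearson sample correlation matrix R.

Step 1 — column means:
  mean(A) = (1 + 8 + 8 + 6 + 1) / 5 = 24/5 = 4.8
  mean(B) = (4 + 3 + 1 + 2 + 7) / 5 = 17/5 = 3.4

Step 2 — sample variances and covariances s[i,j] = (1/(n-1)) · Σ_k (x_{k,i} - mean_i) · (x_{k,j} - mean_j), with n-1 = 4:
  s[A,A] = ((-3.8)·(-3.8) + (3.2)·(3.2) + (3.2)·(3.2) + (1.2)·(1.2) + (-3.8)·(-3.8)) / 4 = 50.8/4 = 12.7
  s[A,B] = ((-3.8)·(0.6) + (3.2)·(-0.4) + (3.2)·(-2.4) + (1.2)·(-1.4) + (-3.8)·(3.6)) / 4 = -26.6/4 = -6.65
  s[B,B] = ((0.6)·(0.6) + (-0.4)·(-0.4) + (-2.4)·(-2.4) + (-1.4)·(-1.4) + (3.6)·(3.6)) / 4 = 21.2/4 = 5.3
  Sample standard deviations s_i = √(s[i,i]):
  s(A) = √(12.7) = 3.5637
  s(B) = √(5.3) = 2.3022

Step 3 — r_{ij} = s_{ij} / (s_i · s_j):
  r[A,A] = 1 (diagonal).
  r[A,B] = -6.65 / (3.5637 · 2.3022) = -6.65 / 8.2043 = -0.8106
  r[B,B] = 1 (diagonal).

R is symmetric with unit diagonal. Assembling:

R = [[1, -0.8106],
 [-0.8106, 1]]


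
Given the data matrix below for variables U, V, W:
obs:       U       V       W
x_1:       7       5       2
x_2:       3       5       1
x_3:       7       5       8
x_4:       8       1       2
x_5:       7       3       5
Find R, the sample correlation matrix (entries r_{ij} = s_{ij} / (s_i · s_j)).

Step 1 — column means:
  mean(U) = (7 + 3 + 7 + 8 + 7) / 5 = 32/5 = 6.4
  mean(V) = (5 + 5 + 5 + 1 + 3) / 5 = 19/5 = 3.8
  mean(W) = (2 + 1 + 8 + 2 + 5) / 5 = 18/5 = 3.6

Step 2 — sample variances and covariances s[i,j] = (1/(n-1)) · Σ_k (x_{k,i} - mean_i) · (x_{k,j} - mean_j), with n-1 = 4:
  s[U,U] = ((0.6)·(0.6) + (-3.4)·(-3.4) + (0.6)·(0.6) + (1.6)·(1.6) + (0.6)·(0.6)) / 4 = 15.2/4 = 3.8
  s[U,V] = ((0.6)·(1.2) + (-3.4)·(1.2) + (0.6)·(1.2) + (1.6)·(-2.8) + (0.6)·(-0.8)) / 4 = -7.6/4 = -1.9
  s[U,W] = ((0.6)·(-1.6) + (-3.4)·(-2.6) + (0.6)·(4.4) + (1.6)·(-1.6) + (0.6)·(1.4)) / 4 = 8.8/4 = 2.2
  s[V,V] = ((1.2)·(1.2) + (1.2)·(1.2) + (1.2)·(1.2) + (-2.8)·(-2.8) + (-0.8)·(-0.8)) / 4 = 12.8/4 = 3.2
  s[V,W] = ((1.2)·(-1.6) + (1.2)·(-2.6) + (1.2)·(4.4) + (-2.8)·(-1.6) + (-0.8)·(1.4)) / 4 = 3.6/4 = 0.9
  s[W,W] = ((-1.6)·(-1.6) + (-2.6)·(-2.6) + (4.4)·(4.4) + (-1.6)·(-1.6) + (1.4)·(1.4)) / 4 = 33.2/4 = 8.3
  Sample standard deviations s_i = √(s[i,i]):
  s(U) = √(3.8) = 1.9494
  s(V) = √(3.2) = 1.7889
  s(W) = √(8.3) = 2.881

Step 3 — r_{ij} = s_{ij} / (s_i · s_j):
  r[U,U] = 1 (diagonal).
  r[U,V] = -1.9 / (1.9494 · 1.7889) = -1.9 / 3.4871 = -0.5449
  r[U,W] = 2.2 / (1.9494 · 2.881) = 2.2 / 5.616 = 0.3917
  r[V,V] = 1 (diagonal).
  r[V,W] = 0.9 / (1.7889 · 2.881) = 0.9 / 5.1536 = 0.1746
  r[W,W] = 1 (diagonal).

R is symmetric with unit diagonal. Assembling:

R = [[1, -0.5449, 0.3917],
 [-0.5449, 1, 0.1746],
 [0.3917, 0.1746, 1]]


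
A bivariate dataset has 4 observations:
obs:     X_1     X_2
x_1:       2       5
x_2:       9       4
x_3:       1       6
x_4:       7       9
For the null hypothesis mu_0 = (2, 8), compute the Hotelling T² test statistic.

Step 1 — sample mean vector:
  mean(X_1) = (2 + 9 + 1 + 7) / 4 = 19/4 = 4.75
  mean(X_2) = (5 + 4 + 6 + 9) / 4 = 24/4 = 6
  x̄ = (4.75, 6),  deviation x̄ - mu_0 = (4.75, 6) - (2, 8) = (2.75, -2).

Step 2 — sample covariance matrix, S[i,j] = (1/(n-1)) · Σ_k (x_{k,i} - mean_i) · (x_{k,j} - mean_j), divisor n-1 = 3:
  S[X_1,X_1] = ((-2.75)·(-2.75) + (4.25)·(4.25) + (-3.75)·(-3.75) + (2.25)·(2.25)) / 3 = 44.75/3 = 14.9167
  S[X_1,X_2] = ((-2.75)·(-1) + (4.25)·(-2) + (-3.75)·(0) + (2.25)·(3)) / 3 = 1/3 = 0.3333
  S[X_2,X_2] = ((-1)·(-1) + (-2)·(-2) + (0)·(0) + (3)·(3)) / 3 = 14/3 = 4.6667
  S = [[14.9167, 0.3333],
 [0.3333, 4.6667]].

Step 3 — invert S. det(S) = 14.9167·4.6667 - (0.3333)² = 69.5.
  S^{-1} = (1/det) · [[d, -b], [-b, a]] = [[0.0671, -0.0048],
 [-0.0048, 0.2146]].

Step 4 — quadratic form (x̄ - mu_0)^T · S^{-1} · (x̄ - mu_0):
  S^{-1} · (x̄ - mu_0) = (0.1942, -0.4424),
  (x̄ - mu_0)^T · [...] = (2.75)·(0.1942) + (-2)·(-0.4424) = 1.4191.

Step 5 — scale by n: T² = 4 · 1.4191 = 5.6763.

T² ≈ 5.6763


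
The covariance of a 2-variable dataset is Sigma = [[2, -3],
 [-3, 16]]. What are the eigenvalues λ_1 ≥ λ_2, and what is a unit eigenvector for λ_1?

Step 1 — characteristic polynomial of 2×2 Sigma:
  det(Sigma - λI) = λ² - trace · λ + det = 0.
  trace = 2 + 16 = 18, det = 2·16 - (-3)² = 23.
Step 2 — discriminant:
  Δ = trace² - 4·det = 324 - 92 = 232.
Step 3 — eigenvalues:
  λ = (trace ± √Δ)/2 = (18 ± 15.2315)/2,
  λ_1 = 16.6158,  λ_2 = 1.3842.

Step 4 — unit eigenvector for λ_1: solve (Sigma - λ_1 I)v = 0. First row:
  (2 - 16.6158)·v_x + (-3)·v_y = 0, i.e. (-14.6158)·v_x + (-3)·v_y = 0,
  so v ∝ (b, λ_1 - a) = (-3, 14.6158); multiply by -1 so the first entry is positive: u = (3, -14.6158).
  ||u|| = √((3)² + (-14.6158)²) = √(222.6208) ≈ 14.9205,
  v_1 = u/||u|| ≈ (0.2011, -0.9796) (||v_1|| = 1).

λ_1 = 16.6158,  λ_2 = 1.3842;  v_1 ≈ (0.2011, -0.9796)


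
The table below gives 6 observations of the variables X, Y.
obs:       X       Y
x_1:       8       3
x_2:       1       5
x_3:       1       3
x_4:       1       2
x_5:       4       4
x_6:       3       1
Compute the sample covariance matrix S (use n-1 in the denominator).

Step 1 — column means:
  mean(X) = (8 + 1 + 1 + 1 + 4 + 3) / 6 = 18/6 = 3
  mean(Y) = (3 + 5 + 3 + 2 + 4 + 1) / 6 = 18/6 = 3

Step 2 — sample covariance S[i,j] = (1/(n-1)) · Σ_k (x_{k,i} - mean_i) · (x_{k,j} - mean_j), with n-1 = 5.
  S[X,X] = ((5)·(5) + (-2)·(-2) + (-2)·(-2) + (-2)·(-2) + (1)·(1) + (0)·(0)) / 5 = 38/5 = 7.6
  S[X,Y] = ((5)·(0) + (-2)·(2) + (-2)·(0) + (-2)·(-1) + (1)·(1) + (0)·(-2)) / 5 = -1/5 = -0.2
  S[Y,Y] = ((0)·(0) + (2)·(2) + (0)·(0) + (-1)·(-1) + (1)·(1) + (-2)·(-2)) / 5 = 10/5 = 2

S is symmetric (S[j,i] = S[i,j]). Assembling:

S = [[7.6, -0.2],
 [-0.2, 2]]


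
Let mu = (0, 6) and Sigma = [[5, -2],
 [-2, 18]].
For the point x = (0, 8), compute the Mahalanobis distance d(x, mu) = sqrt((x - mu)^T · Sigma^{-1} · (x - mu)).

Step 1 — centre the observation: (x - mu) = (0, 2).

Step 2 — invert Sigma. det(Sigma) = 5·18 - (-2)² = 86.
  Sigma^{-1} = (1/det) · [[d, -b], [-b, a]] = [[0.2093, 0.0233],
 [0.0233, 0.0581]].

Step 3 — form the quadratic (x - mu)^T · Sigma^{-1} · (x - mu):
  Sigma^{-1} · (x - mu) = (0.0465, 0.1163).
  (x - mu)^T · [Sigma^{-1} · (x - mu)] = (0)·(0.0465) + (2)·(0.1163) = 0.2326.

Step 4 — take square root: d = √(0.2326) ≈ 0.4822.

d(x, mu) = √(0.2326) ≈ 0.4822


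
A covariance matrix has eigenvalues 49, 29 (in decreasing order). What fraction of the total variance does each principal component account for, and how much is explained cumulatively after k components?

Step 1 — total variance = trace(Sigma) = Σ λ_i = 49 + 29 = 78.

Step 2 — fraction explained by component i = λ_i / Σ λ:
  PC1: 49/78 = 0.6282
  PC2: 29/78 = 0.3718

Step 3 — cumulative fraction after k components = (λ_1 + ... + λ_k) / Σ λ:
  k = 1: 49/78 = 0.6282
  k = 2: (49 + 29)/78 = 78/78 = 1

Summary (fraction, with percent):

explained: PC1 0.6282 (62.82%), PC2 0.3718 (37.18%);  cumulative: 0.6282, 1


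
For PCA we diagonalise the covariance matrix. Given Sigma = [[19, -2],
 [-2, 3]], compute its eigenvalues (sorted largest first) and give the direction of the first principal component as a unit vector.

Step 1 — characteristic polynomial of 2×2 Sigma:
  det(Sigma - λI) = λ² - trace · λ + det = 0.
  trace = 19 + 3 = 22, det = 19·3 - (-2)² = 53.
Step 2 — discriminant:
  Δ = trace² - 4·det = 484 - 212 = 272.
Step 3 — eigenvalues:
  λ = (trace ± √Δ)/2 = (22 ± 16.4924)/2,
  λ_1 = 19.2462,  λ_2 = 2.7538.

Step 4 — unit eigenvector for λ_1: solve (Sigma - λ_1 I)v = 0. First row:
  (19 - 19.2462)·v_x + (-2)·v_y = 0, i.e. (-0.2462)·v_x + (-2)·v_y = 0,
  so v ∝ (b, λ_1 - a) = (-2, 0.2462); multiply by -1 so the first entry is positive: u = (2, -0.2462).
  ||u|| = √((2)² + (-0.2462)²) = √(4.0606) ≈ 2.0151,
  v_1 = u/||u|| ≈ (0.9925, -0.1222) (||v_1|| = 1).

λ_1 = 19.2462,  λ_2 = 2.7538;  v_1 ≈ (0.9925, -0.1222)


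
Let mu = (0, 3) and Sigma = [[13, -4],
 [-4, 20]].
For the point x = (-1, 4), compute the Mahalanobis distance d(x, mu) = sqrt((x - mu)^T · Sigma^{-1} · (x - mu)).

Step 1 — centre the observation: (x - mu) = (-1, 1).

Step 2 — invert Sigma. det(Sigma) = 13·20 - (-4)² = 244.
  Sigma^{-1} = (1/det) · [[d, -b], [-b, a]] = [[0.082, 0.0164],
 [0.0164, 0.0533]].

Step 3 — form the quadratic (x - mu)^T · Sigma^{-1} · (x - mu):
  Sigma^{-1} · (x - mu) = (-0.0656, 0.0369).
  (x - mu)^T · [Sigma^{-1} · (x - mu)] = (-1)·(-0.0656) + (1)·(0.0369) = 0.1025.

Step 4 — take square root: d = √(0.1025) ≈ 0.3201.

d(x, mu) = √(0.1025) ≈ 0.3201


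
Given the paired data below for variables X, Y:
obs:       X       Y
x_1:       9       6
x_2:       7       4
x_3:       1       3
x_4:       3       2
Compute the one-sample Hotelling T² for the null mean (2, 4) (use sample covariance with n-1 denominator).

Step 1 — sample mean vector:
  mean(X) = (9 + 7 + 1 + 3) / 4 = 20/4 = 5
  mean(Y) = (6 + 4 + 3 + 2) / 4 = 15/4 = 3.75
  x̄ = (5, 3.75),  deviation x̄ - mu_0 = (5, 3.75) - (2, 4) = (3, -0.25).

Step 2 — sample covariance matrix, S[i,j] = (1/(n-1)) · Σ_k (x_{k,i} - mean_i) · (x_{k,j} - mean_j), divisor n-1 = 3:
  S[X,X] = ((4)·(4) + (2)·(2) + (-4)·(-4) + (-2)·(-2)) / 3 = 40/3 = 13.3333
  S[X,Y] = ((4)·(2.25) + (2)·(0.25) + (-4)·(-0.75) + (-2)·(-1.75)) / 3 = 16/3 = 5.3333
  S[Y,Y] = ((2.25)·(2.25) + (0.25)·(0.25) + (-0.75)·(-0.75) + (-1.75)·(-1.75)) / 3 = 8.75/3 = 2.9167
  S = [[13.3333, 5.3333],
 [5.3333, 2.9167]].

Step 3 — invert S. det(S) = 13.3333·2.9167 - (5.3333)² = 10.4444.
  S^{-1} = (1/det) · [[d, -b], [-b, a]] = [[0.2793, -0.5106],
 [-0.5106, 1.2766]].

Step 4 — quadratic form (x̄ - mu_0)^T · S^{-1} · (x̄ - mu_0):
  S^{-1} · (x̄ - mu_0) = (0.9654, -1.8511),
  (x̄ - mu_0)^T · [...] = (3)·(0.9654) + (-0.25)·(-1.8511) = 3.359.

Step 5 — scale by n: T² = 4 · 3.359 = 13.4362.

T² ≈ 13.4362


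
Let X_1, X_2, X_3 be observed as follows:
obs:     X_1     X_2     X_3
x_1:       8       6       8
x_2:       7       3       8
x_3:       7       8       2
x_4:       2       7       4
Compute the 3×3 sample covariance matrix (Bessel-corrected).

Step 1 — column means:
  mean(X_1) = (8 + 7 + 7 + 2) / 4 = 24/4 = 6
  mean(X_2) = (6 + 3 + 8 + 7) / 4 = 24/4 = 6
  mean(X_3) = (8 + 8 + 2 + 4) / 4 = 22/4 = 5.5

Step 2 — sample covariance S[i,j] = (1/(n-1)) · Σ_k (x_{k,i} - mean_i) · (x_{k,j} - mean_j), with n-1 = 3.
  S[X_1,X_1] = ((2)·(2) + (1)·(1) + (1)·(1) + (-4)·(-4)) / 3 = 22/3 = 7.3333
  S[X_1,X_2] = ((2)·(0) + (1)·(-3) + (1)·(2) + (-4)·(1)) / 3 = -5/3 = -1.6667
  S[X_1,X_3] = ((2)·(2.5) + (1)·(2.5) + (1)·(-3.5) + (-4)·(-1.5)) / 3 = 10/3 = 3.3333
  S[X_2,X_2] = ((0)·(0) + (-3)·(-3) + (2)·(2) + (1)·(1)) / 3 = 14/3 = 4.6667
  S[X_2,X_3] = ((0)·(2.5) + (-3)·(2.5) + (2)·(-3.5) + (1)·(-1.5)) / 3 = -16/3 = -5.3333
  S[X_3,X_3] = ((2.5)·(2.5) + (2.5)·(2.5) + (-3.5)·(-3.5) + (-1.5)·(-1.5)) / 3 = 27/3 = 9

S is symmetric (S[j,i] = S[i,j]). Assembling:

S = [[7.3333, -1.6667, 3.3333],
 [-1.6667, 4.6667, -5.3333],
 [3.3333, -5.3333, 9]]


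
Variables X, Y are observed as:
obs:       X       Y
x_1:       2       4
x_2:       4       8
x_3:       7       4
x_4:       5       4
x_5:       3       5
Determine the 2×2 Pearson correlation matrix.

Step 1 — column means:
  mean(X) = (2 + 4 + 7 + 5 + 3) / 5 = 21/5 = 4.2
  mean(Y) = (4 + 8 + 4 + 4 + 5) / 5 = 25/5 = 5

Step 2 — sample variances and covariances s[i,j] = (1/(n-1)) · Σ_k (x_{k,i} - mean_i) · (x_{k,j} - mean_j), with n-1 = 4:
  s[X,X] = ((-2.2)·(-2.2) + (-0.2)·(-0.2) + (2.8)·(2.8) + (0.8)·(0.8) + (-1.2)·(-1.2)) / 4 = 14.8/4 = 3.7
  s[X,Y] = ((-2.2)·(-1) + (-0.2)·(3) + (2.8)·(-1) + (0.8)·(-1) + (-1.2)·(0)) / 4 = -2/4 = -0.5
  s[Y,Y] = ((-1)·(-1) + (3)·(3) + (-1)·(-1) + (-1)·(-1) + (0)·(0)) / 4 = 12/4 = 3
  Sample standard deviations s_i = √(s[i,i]):
  s(X) = √(3.7) = 1.9235
  s(Y) = √(3) = 1.7321

Step 3 — r_{ij} = s_{ij} / (s_i · s_j):
  r[X,X] = 1 (diagonal).
  r[X,Y] = -0.5 / (1.9235 · 1.7321) = -0.5 / 3.3317 = -0.1501
  r[Y,Y] = 1 (diagonal).

R is symmetric with unit diagonal. Assembling:

R = [[1, -0.1501],
 [-0.1501, 1]]


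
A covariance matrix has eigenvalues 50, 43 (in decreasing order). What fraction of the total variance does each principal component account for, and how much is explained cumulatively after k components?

Step 1 — total variance = trace(Sigma) = Σ λ_i = 50 + 43 = 93.

Step 2 — fraction explained by component i = λ_i / Σ λ:
  PC1: 50/93 = 0.5376
  PC2: 43/93 = 0.4624

Step 3 — cumulative fraction after k components = (λ_1 + ... + λ_k) / Σ λ:
  k = 1: 50/93 = 0.5376
  k = 2: (50 + 43)/93 = 93/93 = 1

Summary (fraction, with percent):

explained: PC1 0.5376 (53.76%), PC2 0.4624 (46.24%);  cumulative: 0.5376, 1


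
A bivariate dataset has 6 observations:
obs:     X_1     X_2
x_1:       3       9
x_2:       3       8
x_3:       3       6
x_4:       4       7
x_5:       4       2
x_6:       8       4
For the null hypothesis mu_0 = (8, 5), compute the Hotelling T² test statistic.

Step 1 — sample mean vector:
  mean(X_1) = (3 + 3 + 3 + 4 + 4 + 8) / 6 = 25/6 = 4.1667
  mean(X_2) = (9 + 8 + 6 + 7 + 2 + 4) / 6 = 36/6 = 6
  x̄ = (4.1667, 6),  deviation x̄ - mu_0 = (4.1667, 6) - (8, 5) = (-3.8333, 1).

Step 2 — sample covariance matrix, S[i,j] = (1/(n-1)) · Σ_k (x_{k,i} - mean_i) · (x_{k,j} - mean_j), divisor n-1 = 5:
  S[X_1,X_1] = ((-1.1667)·(-1.1667) + (-1.1667)·(-1.1667) + (-1.1667)·(-1.1667) + (-0.1667)·(-0.1667) + (-0.1667)·(-0.1667) + (3.8333)·(3.8333)) / 5 = 18.8333/5 = 3.7667
  S[X_1,X_2] = ((-1.1667)·(3) + (-1.1667)·(2) + (-1.1667)·(0) + (-0.1667)·(1) + (-0.1667)·(-4) + (3.8333)·(-2)) / 5 = -13/5 = -2.6
  S[X_2,X_2] = ((3)·(3) + (2)·(2) + (0)·(0) + (1)·(1) + (-4)·(-4) + (-2)·(-2)) / 5 = 34/5 = 6.8
  S = [[3.7667, -2.6],
 [-2.6, 6.8]].

Step 3 — invert S. det(S) = 3.7667·6.8 - (-2.6)² = 18.8533.
  S^{-1} = (1/det) · [[d, -b], [-b, a]] = [[0.3607, 0.1379],
 [0.1379, 0.1998]].

Step 4 — quadratic form (x̄ - mu_0)^T · S^{-1} · (x̄ - mu_0):
  S^{-1} · (x̄ - mu_0) = (-1.2447, -0.3289),
  (x̄ - mu_0)^T · [...] = (-3.8333)·(-1.2447) + (1)·(-0.3289) = 4.4425.

Step 5 — scale by n: T² = 6 · 4.4425 = 26.6549.

T² ≈ 26.6549


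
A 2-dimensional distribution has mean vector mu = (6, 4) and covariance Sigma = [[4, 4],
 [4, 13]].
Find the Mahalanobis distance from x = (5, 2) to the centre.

Step 1 — centre the observation: (x - mu) = (-1, -2).

Step 2 — invert Sigma. det(Sigma) = 4·13 - (4)² = 36.
  Sigma^{-1} = (1/det) · [[d, -b], [-b, a]] = [[0.3611, -0.1111],
 [-0.1111, 0.1111]].

Step 3 — form the quadratic (x - mu)^T · Sigma^{-1} · (x - mu):
  Sigma^{-1} · (x - mu) = (-0.1389, -0.1111).
  (x - mu)^T · [Sigma^{-1} · (x - mu)] = (-1)·(-0.1389) + (-2)·(-0.1111) = 0.3611.

Step 4 — take square root: d = √(0.3611) ≈ 0.6009.

d(x, mu) = √(0.3611) ≈ 0.6009


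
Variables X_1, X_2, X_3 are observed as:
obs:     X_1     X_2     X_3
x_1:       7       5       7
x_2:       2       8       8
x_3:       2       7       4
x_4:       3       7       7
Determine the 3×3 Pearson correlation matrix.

Step 1 — column means:
  mean(X_1) = (7 + 2 + 2 + 3) / 4 = 14/4 = 3.5
  mean(X_2) = (5 + 8 + 7 + 7) / 4 = 27/4 = 6.75
  mean(X_3) = (7 + 8 + 4 + 7) / 4 = 26/4 = 6.5

Step 2 — sample variances and covariances s[i,j] = (1/(n-1)) · Σ_k (x_{k,i} - mean_i) · (x_{k,j} - mean_j), with n-1 = 3:
  s[X_1,X_1] = ((3.5)·(3.5) + (-1.5)·(-1.5) + (-1.5)·(-1.5) + (-0.5)·(-0.5)) / 3 = 17/3 = 5.6667
  s[X_1,X_2] = ((3.5)·(-1.75) + (-1.5)·(1.25) + (-1.5)·(0.25) + (-0.5)·(0.25)) / 3 = -8.5/3 = -2.8333
  s[X_1,X_3] = ((3.5)·(0.5) + (-1.5)·(1.5) + (-1.5)·(-2.5) + (-0.5)·(0.5)) / 3 = 3/3 = 1
  s[X_2,X_2] = ((-1.75)·(-1.75) + (1.25)·(1.25) + (0.25)·(0.25) + (0.25)·(0.25)) / 3 = 4.75/3 = 1.5833
  s[X_2,X_3] = ((-1.75)·(0.5) + (1.25)·(1.5) + (0.25)·(-2.5) + (0.25)·(0.5)) / 3 = 0.5/3 = 0.1667
  s[X_3,X_3] = ((0.5)·(0.5) + (1.5)·(1.5) + (-2.5)·(-2.5) + (0.5)·(0.5)) / 3 = 9/3 = 3
  Sample standard deviations s_i = √(s[i,i]):
  s(X_1) = √(5.6667) = 2.3805
  s(X_2) = √(1.5833) = 1.2583
  s(X_3) = √(3) = 1.7321

Step 3 — r_{ij} = s_{ij} / (s_i · s_j):
  r[X_1,X_1] = 1 (diagonal).
  r[X_1,X_2] = -2.8333 / (2.3805 · 1.2583) = -2.8333 / 2.9954 = -0.9459
  r[X_1,X_3] = 1 / (2.3805 · 1.7321) = 1 / 4.1231 = 0.2425
  r[X_2,X_2] = 1 (diagonal).
  r[X_2,X_3] = 0.1667 / (1.2583 · 1.7321) = 0.1667 / 2.1794 = 0.0765
  r[X_3,X_3] = 1 (diagonal).

R is symmetric with unit diagonal. Assembling:

R = [[1, -0.9459, 0.2425],
 [-0.9459, 1, 0.0765],
 [0.2425, 0.0765, 1]]


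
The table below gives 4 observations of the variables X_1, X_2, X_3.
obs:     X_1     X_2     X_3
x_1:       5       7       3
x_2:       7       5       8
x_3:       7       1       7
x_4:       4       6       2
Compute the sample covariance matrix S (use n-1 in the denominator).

Step 1 — column means:
  mean(X_1) = (5 + 7 + 7 + 4) / 4 = 23/4 = 5.75
  mean(X_2) = (7 + 5 + 1 + 6) / 4 = 19/4 = 4.75
  mean(X_3) = (3 + 8 + 7 + 2) / 4 = 20/4 = 5

Step 2 — sample covariance S[i,j] = (1/(n-1)) · Σ_k (x_{k,i} - mean_i) · (x_{k,j} - mean_j), with n-1 = 3.
  S[X_1,X_1] = ((-0.75)·(-0.75) + (1.25)·(1.25) + (1.25)·(1.25) + (-1.75)·(-1.75)) / 3 = 6.75/3 = 2.25
  S[X_1,X_2] = ((-0.75)·(2.25) + (1.25)·(0.25) + (1.25)·(-3.75) + (-1.75)·(1.25)) / 3 = -8.25/3 = -2.75
  S[X_1,X_3] = ((-0.75)·(-2) + (1.25)·(3) + (1.25)·(2) + (-1.75)·(-3)) / 3 = 13/3 = 4.3333
  S[X_2,X_2] = ((2.25)·(2.25) + (0.25)·(0.25) + (-3.75)·(-3.75) + (1.25)·(1.25)) / 3 = 20.75/3 = 6.9167
  S[X_2,X_3] = ((2.25)·(-2) + (0.25)·(3) + (-3.75)·(2) + (1.25)·(-3)) / 3 = -15/3 = -5
  S[X_3,X_3] = ((-2)·(-2) + (3)·(3) + (2)·(2) + (-3)·(-3)) / 3 = 26/3 = 8.6667

S is symmetric (S[j,i] = S[i,j]). Assembling:

S = [[2.25, -2.75, 4.3333],
 [-2.75, 6.9167, -5],
 [4.3333, -5, 8.6667]]


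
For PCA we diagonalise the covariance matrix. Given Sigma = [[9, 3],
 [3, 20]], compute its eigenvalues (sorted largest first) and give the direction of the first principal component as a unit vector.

Step 1 — characteristic polynomial of 2×2 Sigma:
  det(Sigma - λI) = λ² - trace · λ + det = 0.
  trace = 9 + 20 = 29, det = 9·20 - (3)² = 171.
Step 2 — discriminant:
  Δ = trace² - 4·det = 841 - 684 = 157.
Step 3 — eigenvalues:
  λ = (trace ± √Δ)/2 = (29 ± 12.53)/2,
  λ_1 = 20.765,  λ_2 = 8.235.

Step 4 — unit eigenvector for λ_1: solve (Sigma - λ_1 I)v = 0. First row:
  (9 - 20.765)·v_x + (3)·v_y = 0, i.e. (-11.765)·v_x + (3)·v_y = 0,
  so v ∝ (b, λ_1 - a) = (3, 11.765) = u.
  ||u|| = √((3)² + (11.765)²) = √(147.4148) ≈ 12.1414,
  v_1 = u/||u|| ≈ (0.2471, 0.969) (||v_1|| = 1).

λ_1 = 20.765,  λ_2 = 8.235;  v_1 ≈ (0.2471, 0.969)


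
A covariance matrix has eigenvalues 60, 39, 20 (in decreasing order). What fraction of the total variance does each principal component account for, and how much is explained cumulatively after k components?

Step 1 — total variance = trace(Sigma) = Σ λ_i = 60 + 39 + 20 = 119.

Step 2 — fraction explained by component i = λ_i / Σ λ:
  PC1: 60/119 = 0.5042
  PC2: 39/119 = 0.3277
  PC3: 20/119 = 0.1681

Step 3 — cumulative fraction after k components = (λ_1 + ... + λ_k) / Σ λ:
  k = 1: 60/119 = 0.5042
  k = 2: (60 + 39)/119 = 99/119 = 0.8319
  k = 3: (60 + 39 + 20)/119 = 119/119 = 1

Summary (fraction, with percent):

explained: PC1 0.5042 (50.42%), PC2 0.3277 (32.77%), PC3 0.1681 (16.81%);  cumulative: 0.5042, 0.8319, 1


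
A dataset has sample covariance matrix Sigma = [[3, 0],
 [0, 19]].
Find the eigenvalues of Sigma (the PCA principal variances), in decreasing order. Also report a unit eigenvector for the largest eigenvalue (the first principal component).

Step 1 — characteristic polynomial of 2×2 Sigma:
  det(Sigma - λI) = λ² - trace · λ + det = 0.
  trace = 3 + 19 = 22, det = 3·19 - (0)² = 57.
Step 2 — discriminant:
  Δ = trace² - 4·det = 484 - 228 = 256.
Step 3 — eigenvalues:
  λ = (trace ± √Δ)/2 = (22 ± 16)/2,
  λ_1 = 19,  λ_2 = 3.

Step 4 — unit eigenvector for λ_1: Sigma is diagonal, so its eigenvectors are the coordinate axes. λ_1 = 19 is the diagonal entry on the second coordinate axis, hence
  v_1 = (0, 1) (||v_1|| = 1).

λ_1 = 19,  λ_2 = 3;  v_1 ≈ (0, 1)


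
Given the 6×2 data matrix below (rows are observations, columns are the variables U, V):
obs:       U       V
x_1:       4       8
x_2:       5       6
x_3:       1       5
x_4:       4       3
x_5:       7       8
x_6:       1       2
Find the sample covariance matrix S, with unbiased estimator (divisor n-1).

Step 1 — column means:
  mean(U) = (4 + 5 + 1 + 4 + 7 + 1) / 6 = 22/6 = 3.6667
  mean(V) = (8 + 6 + 5 + 3 + 8 + 2) / 6 = 32/6 = 5.3333

Step 2 — sample covariance S[i,j] = (1/(n-1)) · Σ_k (x_{k,i} - mean_i) · (x_{k,j} - mean_j), with n-1 = 5.
  S[U,U] = ((0.3333)·(0.3333) + (1.3333)·(1.3333) + (-2.6667)·(-2.6667) + (0.3333)·(0.3333) + (3.3333)·(3.3333) + (-2.6667)·(-2.6667)) / 5 = 27.3333/5 = 5.4667
  S[U,V] = ((0.3333)·(2.6667) + (1.3333)·(0.6667) + (-2.6667)·(-0.3333) + (0.3333)·(-2.3333) + (3.3333)·(2.6667) + (-2.6667)·(-3.3333)) / 5 = 19.6667/5 = 3.9333
  S[V,V] = ((2.6667)·(2.6667) + (0.6667)·(0.6667) + (-0.3333)·(-0.3333) + (-2.3333)·(-2.3333) + (2.6667)·(2.6667) + (-3.3333)·(-3.3333)) / 5 = 31.3333/5 = 6.2667

S is symmetric (S[j,i] = S[i,j]). Assembling:

S = [[5.4667, 3.9333],
 [3.9333, 6.2667]]


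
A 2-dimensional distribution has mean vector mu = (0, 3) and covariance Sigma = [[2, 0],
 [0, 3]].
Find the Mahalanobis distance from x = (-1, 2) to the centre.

Step 1 — centre the observation: (x - mu) = (-1, -1).

Step 2 — invert Sigma. det(Sigma) = 2·3 - (0)² = 6.
  Sigma^{-1} = (1/det) · [[d, -b], [-b, a]] = [[0.5, 0],
 [0, 0.3333]].

Step 3 — form the quadratic (x - mu)^T · Sigma^{-1} · (x - mu):
  Sigma^{-1} · (x - mu) = (-0.5, -0.3333).
  (x - mu)^T · [Sigma^{-1} · (x - mu)] = (-1)·(-0.5) + (-1)·(-0.3333) = 0.8333.

Step 4 — take square root: d = √(0.8333) ≈ 0.9129.

d(x, mu) = √(0.8333) ≈ 0.9129


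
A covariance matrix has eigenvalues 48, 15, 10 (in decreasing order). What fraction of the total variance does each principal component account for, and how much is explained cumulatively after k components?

Step 1 — total variance = trace(Sigma) = Σ λ_i = 48 + 15 + 10 = 73.

Step 2 — fraction explained by component i = λ_i / Σ λ:
  PC1: 48/73 = 0.6575
  PC2: 15/73 = 0.2055
  PC3: 10/73 = 0.137

Step 3 — cumulative fraction after k components = (λ_1 + ... + λ_k) / Σ λ:
  k = 1: 48/73 = 0.6575
  k = 2: (48 + 15)/73 = 63/73 = 0.863
  k = 3: (48 + 15 + 10)/73 = 73/73 = 1

Summary (fraction, with percent):

explained: PC1 0.6575 (65.75%), PC2 0.2055 (20.55%), PC3 0.137 (13.7%);  cumulative: 0.6575, 0.863, 1


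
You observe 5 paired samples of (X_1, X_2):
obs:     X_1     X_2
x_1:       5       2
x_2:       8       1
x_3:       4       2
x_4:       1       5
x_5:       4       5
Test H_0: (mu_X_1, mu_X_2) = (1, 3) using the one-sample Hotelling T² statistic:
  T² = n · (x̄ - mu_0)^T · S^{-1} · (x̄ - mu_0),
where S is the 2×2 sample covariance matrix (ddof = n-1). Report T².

Step 1 — sample mean vector:
  mean(X_1) = (5 + 8 + 4 + 1 + 4) / 5 = 22/5 = 4.4
  mean(X_2) = (2 + 1 + 2 + 5 + 5) / 5 = 15/5 = 3
  x̄ = (4.4, 3),  deviation x̄ - mu_0 = (4.4, 3) - (1, 3) = (3.4, 0).

Step 2 — sample covariance matrix, S[i,j] = (1/(n-1)) · Σ_k (x_{k,i} - mean_i) · (x_{k,j} - mean_j), divisor n-1 = 4:
  S[X_1,X_1] = ((0.6)·(0.6) + (3.6)·(3.6) + (-0.4)·(-0.4) + (-3.4)·(-3.4) + (-0.4)·(-0.4)) / 4 = 25.2/4 = 6.3
  S[X_1,X_2] = ((0.6)·(-1) + (3.6)·(-2) + (-0.4)·(-1) + (-3.4)·(2) + (-0.4)·(2)) / 4 = -15/4 = -3.75
  S[X_2,X_2] = ((-1)·(-1) + (-2)·(-2) + (-1)·(-1) + (2)·(2) + (2)·(2)) / 4 = 14/4 = 3.5
  S = [[6.3, -3.75],
 [-3.75, 3.5]].

Step 3 — invert S. det(S) = 6.3·3.5 - (-3.75)² = 7.9875.
  S^{-1} = (1/det) · [[d, -b], [-b, a]] = [[0.4382, 0.4695],
 [0.4695, 0.7887]].

Step 4 — quadratic form (x̄ - mu_0)^T · S^{-1} · (x̄ - mu_0):
  S^{-1} · (x̄ - mu_0) = (1.4898, 1.5962),
  (x̄ - mu_0)^T · [...] = (3.4)·(1.4898) + (0)·(1.5962) = 5.0654.

Step 5 — scale by n: T² = 5 · 5.0654 = 25.3271.

T² ≈ 25.3271


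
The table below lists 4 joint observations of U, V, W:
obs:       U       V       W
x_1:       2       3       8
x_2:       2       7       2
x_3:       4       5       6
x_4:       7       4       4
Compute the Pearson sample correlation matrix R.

Step 1 — column means:
  mean(U) = (2 + 2 + 4 + 7) / 4 = 15/4 = 3.75
  mean(V) = (3 + 7 + 5 + 4) / 4 = 19/4 = 4.75
  mean(W) = (8 + 2 + 6 + 4) / 4 = 20/4 = 5

Step 2 — sample variances and covariances s[i,j] = (1/(n-1)) · Σ_k (x_{k,i} - mean_i) · (x_{k,j} - mean_j), with n-1 = 3:
  s[U,U] = ((-1.75)·(-1.75) + (-1.75)·(-1.75) + (0.25)·(0.25) + (3.25)·(3.25)) / 3 = 16.75/3 = 5.5833
  s[U,V] = ((-1.75)·(-1.75) + (-1.75)·(2.25) + (0.25)·(0.25) + (3.25)·(-0.75)) / 3 = -3.25/3 = -1.0833
  s[U,W] = ((-1.75)·(3) + (-1.75)·(-3) + (0.25)·(1) + (3.25)·(-1)) / 3 = -3/3 = -1
  s[V,V] = ((-1.75)·(-1.75) + (2.25)·(2.25) + (0.25)·(0.25) + (-0.75)·(-0.75)) / 3 = 8.75/3 = 2.9167
  s[V,W] = ((-1.75)·(3) + (2.25)·(-3) + (0.25)·(1) + (-0.75)·(-1)) / 3 = -11/3 = -3.6667
  s[W,W] = ((3)·(3) + (-3)·(-3) + (1)·(1) + (-1)·(-1)) / 3 = 20/3 = 6.6667
  Sample standard deviations s_i = √(s[i,i]):
  s(U) = √(5.5833) = 2.3629
  s(V) = √(2.9167) = 1.7078
  s(W) = √(6.6667) = 2.582

Step 3 — r_{ij} = s_{ij} / (s_i · s_j):
  r[U,U] = 1 (diagonal).
  r[U,V] = -1.0833 / (2.3629 · 1.7078) = -1.0833 / 4.0354 = -0.2685
  r[U,W] = -1 / (2.3629 · 2.582) = -1 / 6.101 = -0.1639
  r[V,V] = 1 (diagonal).
  r[V,W] = -3.6667 / (1.7078 · 2.582) = -3.6667 / 4.4096 = -0.8315
  r[W,W] = 1 (diagonal).

R is symmetric with unit diagonal. Assembling:

R = [[1, -0.2685, -0.1639],
 [-0.2685, 1, -0.8315],
 [-0.1639, -0.8315, 1]]


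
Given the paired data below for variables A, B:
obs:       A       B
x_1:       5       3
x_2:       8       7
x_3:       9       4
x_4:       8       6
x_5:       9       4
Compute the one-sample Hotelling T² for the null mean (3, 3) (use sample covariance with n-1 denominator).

Step 1 — sample mean vector:
  mean(A) = (5 + 8 + 9 + 8 + 9) / 5 = 39/5 = 7.8
  mean(B) = (3 + 7 + 4 + 6 + 4) / 5 = 24/5 = 4.8
  x̄ = (7.8, 4.8),  deviation x̄ - mu_0 = (7.8, 4.8) - (3, 3) = (4.8, 1.8).

Step 2 — sample covariance matrix, S[i,j] = (1/(n-1)) · Σ_k (x_{k,i} - mean_i) · (x_{k,j} - mean_j), divisor n-1 = 4:
  S[A,A] = ((-2.8)·(-2.8) + (0.2)·(0.2) + (1.2)·(1.2) + (0.2)·(0.2) + (1.2)·(1.2)) / 4 = 10.8/4 = 2.7
  S[A,B] = ((-2.8)·(-1.8) + (0.2)·(2.2) + (1.2)·(-0.8) + (0.2)·(1.2) + (1.2)·(-0.8)) / 4 = 3.8/4 = 0.95
  S[B,B] = ((-1.8)·(-1.8) + (2.2)·(2.2) + (-0.8)·(-0.8) + (1.2)·(1.2) + (-0.8)·(-0.8)) / 4 = 10.8/4 = 2.7
  S = [[2.7, 0.95],
 [0.95, 2.7]].

Step 3 — invert S. det(S) = 2.7·2.7 - (0.95)² = 6.3875.
  S^{-1} = (1/det) · [[d, -b], [-b, a]] = [[0.4227, -0.1487],
 [-0.1487, 0.4227]].

Step 4 — quadratic form (x̄ - mu_0)^T · S^{-1} · (x̄ - mu_0):
  S^{-1} · (x̄ - mu_0) = (1.7613, 0.047),
  (x̄ - mu_0)^T · [...] = (4.8)·(1.7613) + (1.8)·(0.047) = 8.5386.

Step 5 — scale by n: T² = 5 · 8.5386 = 42.6928.

T² ≈ 42.6928


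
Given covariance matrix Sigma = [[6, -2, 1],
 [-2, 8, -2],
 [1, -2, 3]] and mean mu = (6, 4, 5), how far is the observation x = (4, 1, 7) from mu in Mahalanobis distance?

Step 1 — centre the observation: (x - mu) = (-2, -3, 2).

Step 2 — invert Sigma (cofactor / det for 3×3, or solve directly):
  Sigma^{-1} = [[0.1852, 0.037, -0.037],
 [0.037, 0.1574, 0.0926],
 [-0.037, 0.0926, 0.4074]].

Step 3 — form the quadratic (x - mu)^T · Sigma^{-1} · (x - mu):
  Sigma^{-1} · (x - mu) = (-0.5556, -0.3611, 0.6111).
  (x - mu)^T · [Sigma^{-1} · (x - mu)] = (-2)·(-0.5556) + (-3)·(-0.3611) + (2)·(0.6111) = 3.4167.

Step 4 — take square root: d = √(3.4167) ≈ 1.8484.

d(x, mu) = √(3.4167) ≈ 1.8484


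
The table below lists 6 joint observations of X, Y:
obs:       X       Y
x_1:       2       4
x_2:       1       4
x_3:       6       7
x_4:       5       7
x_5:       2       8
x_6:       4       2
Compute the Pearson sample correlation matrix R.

Step 1 — column means:
  mean(X) = (2 + 1 + 6 + 5 + 2 + 4) / 6 = 20/6 = 3.3333
  mean(Y) = (4 + 4 + 7 + 7 + 8 + 2) / 6 = 32/6 = 5.3333

Step 2 — sample variances and covariances s[i,j] = (1/(n-1)) · Σ_k (x_{k,i} - mean_i) · (x_{k,j} - mean_j), with n-1 = 5:
  s[X,X] = ((-1.3333)·(-1.3333) + (-2.3333)·(-2.3333) + (2.6667)·(2.6667) + (1.6667)·(1.6667) + (-1.3333)·(-1.3333) + (0.6667)·(0.6667)) / 5 = 19.3333/5 = 3.8667
  s[X,Y] = ((-1.3333)·(-1.3333) + (-2.3333)·(-1.3333) + (2.6667)·(1.6667) + (1.6667)·(1.6667) + (-1.3333)·(2.6667) + (0.6667)·(-3.3333)) / 5 = 6.3333/5 = 1.2667
  s[Y,Y] = ((-1.3333)·(-1.3333) + (-1.3333)·(-1.3333) + (1.6667)·(1.6667) + (1.6667)·(1.6667) + (2.6667)·(2.6667) + (-3.3333)·(-3.3333)) / 5 = 27.3333/5 = 5.4667
  Sample standard deviations s_i = √(s[i,i]):
  s(X) = √(3.8667) = 1.9664
  s(Y) = √(5.4667) = 2.3381

Step 3 — r_{ij} = s_{ij} / (s_i · s_j):
  r[X,X] = 1 (diagonal).
  r[X,Y] = 1.2667 / (1.9664 · 2.3381) = 1.2667 / 4.5976 = 0.2755
  r[Y,Y] = 1 (diagonal).

R is symmetric with unit diagonal. Assembling:

R = [[1, 0.2755],
 [0.2755, 1]]
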